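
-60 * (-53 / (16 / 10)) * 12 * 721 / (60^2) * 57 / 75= 726047 / 200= 3630.24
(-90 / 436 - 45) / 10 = -4.52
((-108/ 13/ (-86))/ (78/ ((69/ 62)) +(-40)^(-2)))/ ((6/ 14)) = 1545600/ 480595219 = 0.00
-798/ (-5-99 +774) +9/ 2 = 2217/ 670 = 3.31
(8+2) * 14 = 140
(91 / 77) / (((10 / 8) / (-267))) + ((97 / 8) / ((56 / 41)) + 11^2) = -3019857 / 24640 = -122.56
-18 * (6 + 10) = -288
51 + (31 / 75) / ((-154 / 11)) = 53519 / 1050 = 50.97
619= 619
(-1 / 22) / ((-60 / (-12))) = -1 / 110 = -0.01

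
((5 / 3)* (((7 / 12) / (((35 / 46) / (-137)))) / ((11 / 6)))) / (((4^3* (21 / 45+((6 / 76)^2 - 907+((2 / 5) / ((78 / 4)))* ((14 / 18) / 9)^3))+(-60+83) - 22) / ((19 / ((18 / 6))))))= 248860726479495 / 23874969692965303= 0.01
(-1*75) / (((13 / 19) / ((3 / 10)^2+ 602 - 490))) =-638913 / 52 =-12286.79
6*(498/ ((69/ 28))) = 27888/ 23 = 1212.52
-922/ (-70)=461/ 35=13.17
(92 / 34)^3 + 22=205422 / 4913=41.81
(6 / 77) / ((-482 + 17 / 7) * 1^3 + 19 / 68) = -408 / 2509573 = -0.00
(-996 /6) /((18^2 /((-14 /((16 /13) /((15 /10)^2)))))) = 7553 /576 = 13.11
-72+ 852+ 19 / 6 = 4699 / 6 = 783.17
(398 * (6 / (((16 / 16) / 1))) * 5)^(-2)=1 / 142563600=0.00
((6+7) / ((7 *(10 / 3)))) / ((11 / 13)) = 507 / 770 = 0.66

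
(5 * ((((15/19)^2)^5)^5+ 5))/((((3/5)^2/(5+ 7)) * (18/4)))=43316234010179793538178881344156752550137440680163767257698835630000/233907319339360769519389031418230729748320068079697487875411603027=185.19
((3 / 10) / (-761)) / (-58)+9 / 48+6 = 10924167 / 1765520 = 6.19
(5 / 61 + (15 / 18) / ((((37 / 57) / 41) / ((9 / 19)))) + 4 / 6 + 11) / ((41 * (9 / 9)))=0.89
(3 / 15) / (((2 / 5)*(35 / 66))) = 33 / 35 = 0.94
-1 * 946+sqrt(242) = -946+11 * sqrt(2) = -930.44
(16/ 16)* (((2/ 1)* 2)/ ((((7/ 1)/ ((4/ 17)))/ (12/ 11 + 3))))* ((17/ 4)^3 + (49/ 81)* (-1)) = 1974085/ 47124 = 41.89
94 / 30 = 47 / 15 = 3.13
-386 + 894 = 508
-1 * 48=-48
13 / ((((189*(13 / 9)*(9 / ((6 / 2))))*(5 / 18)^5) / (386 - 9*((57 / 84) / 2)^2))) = 7920747567 / 2143750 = 3694.81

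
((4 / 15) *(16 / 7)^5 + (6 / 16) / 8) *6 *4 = 269191771 / 672280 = 400.42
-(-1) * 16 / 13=16 / 13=1.23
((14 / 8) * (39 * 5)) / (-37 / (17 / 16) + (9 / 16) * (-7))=-7140 / 811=-8.80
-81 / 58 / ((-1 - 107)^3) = 1 / 902016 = 0.00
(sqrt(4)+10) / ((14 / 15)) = 90 / 7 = 12.86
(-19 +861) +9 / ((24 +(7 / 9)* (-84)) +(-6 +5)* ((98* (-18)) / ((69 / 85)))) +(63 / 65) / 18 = 8050681413 / 9560720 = 842.06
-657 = -657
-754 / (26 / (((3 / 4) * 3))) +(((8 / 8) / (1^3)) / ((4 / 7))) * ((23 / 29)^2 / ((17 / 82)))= -59.94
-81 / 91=-0.89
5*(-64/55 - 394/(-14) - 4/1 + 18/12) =18849/154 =122.40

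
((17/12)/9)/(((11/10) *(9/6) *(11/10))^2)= 170000/3557763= 0.05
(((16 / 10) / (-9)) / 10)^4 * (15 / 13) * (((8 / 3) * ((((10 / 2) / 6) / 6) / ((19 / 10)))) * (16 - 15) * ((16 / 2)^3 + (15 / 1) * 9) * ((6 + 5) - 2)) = 662528 / 5064271875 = 0.00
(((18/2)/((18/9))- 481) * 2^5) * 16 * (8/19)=-1951744/19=-102723.37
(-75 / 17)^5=-2373046875 / 1419857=-1671.33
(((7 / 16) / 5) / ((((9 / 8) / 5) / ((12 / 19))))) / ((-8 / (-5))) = 35 / 228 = 0.15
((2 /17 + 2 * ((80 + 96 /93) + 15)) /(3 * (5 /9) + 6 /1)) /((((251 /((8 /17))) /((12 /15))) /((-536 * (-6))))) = 6253756416 /51720307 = 120.91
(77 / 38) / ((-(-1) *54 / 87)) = 2233 / 684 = 3.26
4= 4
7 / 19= 0.37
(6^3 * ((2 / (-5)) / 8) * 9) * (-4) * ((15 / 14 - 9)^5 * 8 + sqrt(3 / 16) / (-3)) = -8189382633786 / 84035 - 162 * sqrt(3) / 5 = -97452101.50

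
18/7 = 2.57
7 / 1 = 7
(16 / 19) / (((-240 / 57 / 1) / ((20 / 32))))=-1 / 8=-0.12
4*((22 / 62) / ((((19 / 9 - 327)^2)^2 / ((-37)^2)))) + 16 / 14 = 4532118209925605 / 3965602828522048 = 1.14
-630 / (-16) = 315 / 8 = 39.38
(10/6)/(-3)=-5/9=-0.56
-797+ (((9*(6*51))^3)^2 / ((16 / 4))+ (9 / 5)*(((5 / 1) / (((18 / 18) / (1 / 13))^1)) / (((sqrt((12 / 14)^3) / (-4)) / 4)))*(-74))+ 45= 2072*sqrt(42) / 13+ 109074598791170474272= 109074598791170475304.93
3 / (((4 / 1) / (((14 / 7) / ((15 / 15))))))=3 / 2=1.50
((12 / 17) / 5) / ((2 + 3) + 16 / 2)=12 / 1105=0.01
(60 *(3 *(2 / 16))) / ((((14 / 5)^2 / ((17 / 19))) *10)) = 3825 / 14896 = 0.26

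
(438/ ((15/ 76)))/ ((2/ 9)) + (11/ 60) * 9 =199761/ 20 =9988.05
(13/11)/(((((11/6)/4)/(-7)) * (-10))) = 1.80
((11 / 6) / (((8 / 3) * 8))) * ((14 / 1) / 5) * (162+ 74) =4543 / 80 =56.79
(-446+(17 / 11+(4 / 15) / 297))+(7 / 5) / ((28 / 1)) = -7919273 / 17820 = -444.40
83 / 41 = 2.02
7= 7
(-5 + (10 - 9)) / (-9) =4 / 9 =0.44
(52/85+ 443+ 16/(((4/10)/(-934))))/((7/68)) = -12551572/35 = -358616.34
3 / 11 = 0.27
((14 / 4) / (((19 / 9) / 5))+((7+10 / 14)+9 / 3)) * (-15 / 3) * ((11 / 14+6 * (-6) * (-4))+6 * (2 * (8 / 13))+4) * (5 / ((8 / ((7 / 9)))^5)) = -410680374125 / 637232873472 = -0.64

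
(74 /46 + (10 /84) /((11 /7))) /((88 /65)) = 166205 /133584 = 1.24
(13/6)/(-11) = -13/66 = -0.20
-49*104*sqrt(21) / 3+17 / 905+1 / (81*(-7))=8734 / 513135 - 5096*sqrt(21) / 3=-7784.25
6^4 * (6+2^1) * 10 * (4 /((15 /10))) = 276480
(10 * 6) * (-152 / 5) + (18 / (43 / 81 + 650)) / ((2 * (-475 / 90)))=-1824.00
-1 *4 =-4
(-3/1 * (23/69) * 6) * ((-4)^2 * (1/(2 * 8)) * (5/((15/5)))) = -10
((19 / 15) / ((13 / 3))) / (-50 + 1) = -19 / 3185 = -0.01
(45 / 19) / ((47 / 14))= 630 / 893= 0.71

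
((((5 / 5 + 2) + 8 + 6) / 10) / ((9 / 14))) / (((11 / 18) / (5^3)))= 5950 / 11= 540.91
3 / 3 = 1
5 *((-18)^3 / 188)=-7290 / 47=-155.11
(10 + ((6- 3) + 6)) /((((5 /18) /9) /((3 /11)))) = 9234 /55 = 167.89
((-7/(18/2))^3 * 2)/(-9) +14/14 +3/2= 34177/13122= 2.60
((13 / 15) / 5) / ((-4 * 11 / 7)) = -91 / 3300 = -0.03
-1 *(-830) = 830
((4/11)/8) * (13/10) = 13/220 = 0.06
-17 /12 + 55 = 643 /12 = 53.58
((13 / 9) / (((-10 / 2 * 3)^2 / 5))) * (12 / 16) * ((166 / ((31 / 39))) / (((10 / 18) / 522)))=3661047 / 775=4723.93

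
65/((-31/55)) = -3575/31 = -115.32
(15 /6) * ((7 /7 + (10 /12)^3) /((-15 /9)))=-341 /144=-2.37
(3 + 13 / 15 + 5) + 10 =18.87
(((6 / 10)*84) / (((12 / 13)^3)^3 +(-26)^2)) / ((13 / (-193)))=-9918469836639 / 8967251695625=-1.11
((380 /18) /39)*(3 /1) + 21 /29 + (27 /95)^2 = 74375672 /30621825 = 2.43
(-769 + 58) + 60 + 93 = -558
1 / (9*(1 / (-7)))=-7 / 9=-0.78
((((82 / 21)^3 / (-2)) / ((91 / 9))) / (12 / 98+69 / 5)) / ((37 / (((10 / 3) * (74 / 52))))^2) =-34460500 / 9914518341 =-0.00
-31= -31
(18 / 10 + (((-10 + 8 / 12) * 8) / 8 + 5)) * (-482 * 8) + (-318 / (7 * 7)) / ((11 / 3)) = 78964282 / 8085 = 9766.76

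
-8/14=-4/7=-0.57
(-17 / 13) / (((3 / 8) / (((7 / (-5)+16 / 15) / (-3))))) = -136 / 351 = -0.39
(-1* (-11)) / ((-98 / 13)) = -143 / 98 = -1.46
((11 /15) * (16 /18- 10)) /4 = -451 /270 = -1.67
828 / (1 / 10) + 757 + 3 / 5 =45188 / 5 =9037.60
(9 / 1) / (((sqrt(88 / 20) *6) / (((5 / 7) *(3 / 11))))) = 45 *sqrt(110) / 3388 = 0.14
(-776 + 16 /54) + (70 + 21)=-18487 /27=-684.70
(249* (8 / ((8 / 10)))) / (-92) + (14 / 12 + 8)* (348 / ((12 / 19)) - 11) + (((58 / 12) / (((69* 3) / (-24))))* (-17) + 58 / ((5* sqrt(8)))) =29* sqrt(2) / 10 + 2042039 / 414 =4936.56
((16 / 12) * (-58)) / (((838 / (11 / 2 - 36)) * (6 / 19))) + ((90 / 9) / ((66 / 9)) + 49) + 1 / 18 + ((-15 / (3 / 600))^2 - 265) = 248880312463 / 27654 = 8999794.33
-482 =-482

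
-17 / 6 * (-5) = 85 / 6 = 14.17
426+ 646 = 1072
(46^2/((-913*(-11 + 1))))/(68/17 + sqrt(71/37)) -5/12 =-10012817/28540380 -1058*sqrt(2627)/2378365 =-0.37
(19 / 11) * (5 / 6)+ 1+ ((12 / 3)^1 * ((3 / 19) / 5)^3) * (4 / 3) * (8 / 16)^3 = 138038563 / 56586750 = 2.44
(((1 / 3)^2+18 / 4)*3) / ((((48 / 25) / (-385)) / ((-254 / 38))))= 101457125 / 5472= 18541.14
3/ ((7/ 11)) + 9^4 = 45960/ 7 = 6565.71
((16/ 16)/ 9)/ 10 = 1/ 90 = 0.01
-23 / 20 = -1.15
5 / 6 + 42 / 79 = 647 / 474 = 1.36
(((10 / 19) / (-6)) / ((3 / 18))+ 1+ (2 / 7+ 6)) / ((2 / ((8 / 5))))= 3596 / 665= 5.41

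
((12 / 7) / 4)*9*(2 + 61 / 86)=10.45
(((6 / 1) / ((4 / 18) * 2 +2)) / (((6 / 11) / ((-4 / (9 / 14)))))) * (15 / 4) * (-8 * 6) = 5040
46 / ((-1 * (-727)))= 46 / 727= 0.06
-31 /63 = -0.49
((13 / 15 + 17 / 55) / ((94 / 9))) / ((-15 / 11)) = -97 / 1175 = -0.08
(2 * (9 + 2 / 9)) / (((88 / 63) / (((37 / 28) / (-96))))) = -3071 / 16896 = -0.18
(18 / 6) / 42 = 1 / 14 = 0.07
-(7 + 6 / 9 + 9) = -50 / 3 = -16.67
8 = 8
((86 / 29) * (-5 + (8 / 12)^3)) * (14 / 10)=-76454 / 3915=-19.53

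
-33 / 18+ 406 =2425 / 6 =404.17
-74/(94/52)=-1924/47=-40.94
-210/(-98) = 15/7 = 2.14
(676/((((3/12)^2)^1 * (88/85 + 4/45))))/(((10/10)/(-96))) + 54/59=-2343262446/2537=-923635.18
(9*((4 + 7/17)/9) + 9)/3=76/17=4.47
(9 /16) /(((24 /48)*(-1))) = -9 /8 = -1.12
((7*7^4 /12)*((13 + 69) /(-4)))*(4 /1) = -689087 /6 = -114847.83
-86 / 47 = -1.83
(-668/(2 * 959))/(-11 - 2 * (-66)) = -334/116039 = -0.00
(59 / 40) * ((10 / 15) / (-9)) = -59 / 540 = -0.11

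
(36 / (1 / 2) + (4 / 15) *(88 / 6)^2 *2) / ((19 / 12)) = 100832 / 855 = 117.93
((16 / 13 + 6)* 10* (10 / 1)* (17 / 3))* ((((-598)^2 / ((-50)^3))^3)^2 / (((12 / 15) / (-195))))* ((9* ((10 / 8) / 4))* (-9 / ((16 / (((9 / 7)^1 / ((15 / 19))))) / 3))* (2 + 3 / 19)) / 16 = 12193051952090258880774461076198501711 / 21362304687500000000000000000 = 570774180.52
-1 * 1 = -1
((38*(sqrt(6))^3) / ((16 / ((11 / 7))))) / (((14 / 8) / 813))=509751*sqrt(6) / 49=25482.24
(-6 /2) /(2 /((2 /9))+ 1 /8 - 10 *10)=24 /727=0.03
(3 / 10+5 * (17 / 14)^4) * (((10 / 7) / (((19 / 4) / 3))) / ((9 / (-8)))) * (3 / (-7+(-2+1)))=2145649 / 638666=3.36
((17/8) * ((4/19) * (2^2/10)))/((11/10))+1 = 243/209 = 1.16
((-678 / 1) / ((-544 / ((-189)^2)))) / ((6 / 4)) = 4036473 / 136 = 29679.95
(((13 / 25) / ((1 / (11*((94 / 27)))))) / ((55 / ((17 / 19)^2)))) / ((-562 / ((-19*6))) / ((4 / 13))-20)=-1412632 / 19387125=-0.07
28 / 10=14 / 5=2.80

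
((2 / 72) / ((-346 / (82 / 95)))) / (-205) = 0.00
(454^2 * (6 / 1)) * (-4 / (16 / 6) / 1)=-1855044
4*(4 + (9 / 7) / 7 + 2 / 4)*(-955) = -876690 / 49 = -17891.63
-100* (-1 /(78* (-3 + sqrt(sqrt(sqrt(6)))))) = -100 /(234 - 78* 6^(1 /8)) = -0.73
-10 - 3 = -13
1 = 1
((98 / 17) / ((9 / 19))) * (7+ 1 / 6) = 40033 / 459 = 87.22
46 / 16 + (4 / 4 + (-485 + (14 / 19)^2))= -1387921 / 2888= -480.58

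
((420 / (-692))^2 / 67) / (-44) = -11025 / 88230692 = -0.00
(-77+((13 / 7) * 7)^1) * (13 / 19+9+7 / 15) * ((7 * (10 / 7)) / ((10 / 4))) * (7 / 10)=-2592128 / 1425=-1819.04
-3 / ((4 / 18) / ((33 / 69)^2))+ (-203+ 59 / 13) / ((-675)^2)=-1290238601 / 417777750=-3.09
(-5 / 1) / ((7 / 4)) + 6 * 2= 64 / 7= 9.14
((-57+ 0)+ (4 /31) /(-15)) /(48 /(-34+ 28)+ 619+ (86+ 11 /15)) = -26509 /324446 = -0.08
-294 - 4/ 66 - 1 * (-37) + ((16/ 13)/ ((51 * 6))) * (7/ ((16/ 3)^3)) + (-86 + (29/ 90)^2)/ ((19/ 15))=-1037184839677/ 3192583680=-324.87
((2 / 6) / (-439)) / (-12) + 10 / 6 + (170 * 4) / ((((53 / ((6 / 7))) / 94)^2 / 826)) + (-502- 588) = 403043456150563 / 310754052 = 1296985.36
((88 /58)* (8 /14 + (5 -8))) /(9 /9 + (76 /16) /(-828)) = -2477376 /668479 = -3.71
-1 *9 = -9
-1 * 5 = -5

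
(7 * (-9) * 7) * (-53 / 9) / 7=371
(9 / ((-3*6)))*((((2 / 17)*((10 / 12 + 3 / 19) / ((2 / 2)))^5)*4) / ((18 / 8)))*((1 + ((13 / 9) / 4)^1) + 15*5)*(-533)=26995673461084081 / 6628239699912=4072.83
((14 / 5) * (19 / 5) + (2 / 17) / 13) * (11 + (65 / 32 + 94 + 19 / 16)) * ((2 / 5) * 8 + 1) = 1069682607 / 221000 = 4840.19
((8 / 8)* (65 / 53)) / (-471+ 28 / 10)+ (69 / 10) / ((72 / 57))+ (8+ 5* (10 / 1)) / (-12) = 0.63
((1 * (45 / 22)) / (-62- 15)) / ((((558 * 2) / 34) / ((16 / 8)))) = -85 / 52514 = -0.00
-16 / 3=-5.33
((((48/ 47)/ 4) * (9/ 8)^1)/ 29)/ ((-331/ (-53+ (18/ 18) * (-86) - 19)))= 2133/ 451153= 0.00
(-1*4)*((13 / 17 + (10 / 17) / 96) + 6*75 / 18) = -1237 / 12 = -103.08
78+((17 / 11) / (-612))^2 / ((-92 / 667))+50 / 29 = 1450233527 / 18190656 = 79.72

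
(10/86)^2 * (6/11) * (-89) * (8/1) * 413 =-44108400/20339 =-2168.66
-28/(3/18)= -168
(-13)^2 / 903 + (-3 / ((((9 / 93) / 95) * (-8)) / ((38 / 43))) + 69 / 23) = 1186567 / 3612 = 328.51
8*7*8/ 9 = 49.78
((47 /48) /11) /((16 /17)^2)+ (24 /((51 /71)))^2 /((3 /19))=276190717423 /39063552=7070.29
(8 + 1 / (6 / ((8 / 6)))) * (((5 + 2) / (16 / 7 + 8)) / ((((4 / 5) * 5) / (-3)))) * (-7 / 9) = 12691 / 3888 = 3.26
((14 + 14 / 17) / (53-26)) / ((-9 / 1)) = -28 / 459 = -0.06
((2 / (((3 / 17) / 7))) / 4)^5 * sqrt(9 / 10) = 23863536599 * sqrt(10) / 25920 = 2911386.14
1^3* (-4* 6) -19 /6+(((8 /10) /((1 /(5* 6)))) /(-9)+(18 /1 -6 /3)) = -83 /6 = -13.83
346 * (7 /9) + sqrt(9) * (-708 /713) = 1707770 /6417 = 266.13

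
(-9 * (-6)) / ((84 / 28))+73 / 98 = 1837 / 98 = 18.74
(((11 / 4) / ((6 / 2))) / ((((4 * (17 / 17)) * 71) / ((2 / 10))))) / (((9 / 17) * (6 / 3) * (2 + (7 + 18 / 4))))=187 / 4140720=0.00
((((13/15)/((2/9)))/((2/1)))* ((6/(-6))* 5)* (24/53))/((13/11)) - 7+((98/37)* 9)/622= -10.70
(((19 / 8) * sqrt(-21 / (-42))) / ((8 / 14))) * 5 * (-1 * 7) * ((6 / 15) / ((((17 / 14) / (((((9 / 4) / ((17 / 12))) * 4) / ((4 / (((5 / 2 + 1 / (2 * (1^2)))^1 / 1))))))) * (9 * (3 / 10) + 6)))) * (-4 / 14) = 125685 * sqrt(2) / 33524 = 5.30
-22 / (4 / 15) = -165 / 2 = -82.50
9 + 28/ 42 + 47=170/ 3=56.67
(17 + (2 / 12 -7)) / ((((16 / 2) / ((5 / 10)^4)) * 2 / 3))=61 / 512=0.12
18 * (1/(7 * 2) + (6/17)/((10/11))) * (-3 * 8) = -118152/595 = -198.57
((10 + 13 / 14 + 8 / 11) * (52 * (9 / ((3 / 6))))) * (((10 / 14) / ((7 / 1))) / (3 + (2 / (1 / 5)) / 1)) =323100 / 3773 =85.63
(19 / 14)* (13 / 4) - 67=-3505 / 56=-62.59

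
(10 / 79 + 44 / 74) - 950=-2774742 / 2923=-949.28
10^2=100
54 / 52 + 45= 1197 / 26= 46.04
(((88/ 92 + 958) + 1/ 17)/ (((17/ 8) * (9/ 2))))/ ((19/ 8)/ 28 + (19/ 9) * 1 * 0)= 1343910400/ 1136637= 1182.36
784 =784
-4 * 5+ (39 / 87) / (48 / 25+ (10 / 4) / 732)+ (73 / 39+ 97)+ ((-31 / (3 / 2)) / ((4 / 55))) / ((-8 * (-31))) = 33104107071 / 424634704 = 77.96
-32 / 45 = -0.71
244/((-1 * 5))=-244/5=-48.80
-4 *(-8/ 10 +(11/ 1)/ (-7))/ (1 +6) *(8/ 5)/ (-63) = -2656/ 77175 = -0.03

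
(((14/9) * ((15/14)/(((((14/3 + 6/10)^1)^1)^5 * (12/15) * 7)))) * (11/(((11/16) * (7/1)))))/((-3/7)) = -8437500/21539394793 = -0.00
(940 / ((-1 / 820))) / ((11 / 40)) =-30832000 / 11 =-2802909.09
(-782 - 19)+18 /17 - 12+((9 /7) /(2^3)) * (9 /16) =-12366111 /15232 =-811.85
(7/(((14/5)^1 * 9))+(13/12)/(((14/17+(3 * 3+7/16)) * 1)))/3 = 19259/150714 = 0.13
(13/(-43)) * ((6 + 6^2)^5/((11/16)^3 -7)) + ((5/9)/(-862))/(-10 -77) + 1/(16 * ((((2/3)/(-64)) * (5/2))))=23484894220490106479/3967545195990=5919250.58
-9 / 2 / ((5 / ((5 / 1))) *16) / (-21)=3 / 224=0.01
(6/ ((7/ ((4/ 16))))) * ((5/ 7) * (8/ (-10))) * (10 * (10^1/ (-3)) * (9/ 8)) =225/ 49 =4.59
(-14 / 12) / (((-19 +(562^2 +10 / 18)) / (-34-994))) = 5397 / 1421215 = 0.00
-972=-972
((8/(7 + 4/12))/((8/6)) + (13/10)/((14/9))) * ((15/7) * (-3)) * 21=-68769/308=-223.28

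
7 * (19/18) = 133/18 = 7.39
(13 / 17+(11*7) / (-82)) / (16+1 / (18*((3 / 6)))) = -2187 / 202130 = -0.01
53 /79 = 0.67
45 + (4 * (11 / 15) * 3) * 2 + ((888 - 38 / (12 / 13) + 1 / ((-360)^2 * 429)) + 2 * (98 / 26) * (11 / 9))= 51075303841 / 55598400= 918.65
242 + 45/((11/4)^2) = 30002/121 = 247.95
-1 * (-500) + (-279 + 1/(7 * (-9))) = 13922/63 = 220.98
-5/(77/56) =-3.64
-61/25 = -2.44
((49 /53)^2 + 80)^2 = 51583948641 /7890481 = 6537.49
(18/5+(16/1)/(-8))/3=0.53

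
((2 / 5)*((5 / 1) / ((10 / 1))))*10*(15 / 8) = 15 / 4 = 3.75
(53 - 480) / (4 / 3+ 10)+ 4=-1145 / 34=-33.68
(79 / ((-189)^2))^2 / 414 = 6241 / 528259794174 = 0.00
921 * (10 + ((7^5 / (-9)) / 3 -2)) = -5093437 / 9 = -565937.44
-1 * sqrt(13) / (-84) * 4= sqrt(13) / 21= 0.17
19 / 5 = 3.80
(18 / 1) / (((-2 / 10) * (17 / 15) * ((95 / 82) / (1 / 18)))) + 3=-261 / 323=-0.81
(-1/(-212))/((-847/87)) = -87/179564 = -0.00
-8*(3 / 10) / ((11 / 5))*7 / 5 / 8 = -21 / 110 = -0.19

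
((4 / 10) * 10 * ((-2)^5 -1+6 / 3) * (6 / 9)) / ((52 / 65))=-310 / 3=-103.33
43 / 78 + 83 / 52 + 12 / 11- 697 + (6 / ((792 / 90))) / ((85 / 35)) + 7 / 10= -101049023 / 145860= -692.78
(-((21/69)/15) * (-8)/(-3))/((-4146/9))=28/238395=0.00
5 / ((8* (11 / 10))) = 25 / 44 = 0.57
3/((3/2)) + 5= 7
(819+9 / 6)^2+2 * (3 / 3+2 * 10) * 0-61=2692637 / 4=673159.25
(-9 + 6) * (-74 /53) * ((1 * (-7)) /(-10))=777 /265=2.93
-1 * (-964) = 964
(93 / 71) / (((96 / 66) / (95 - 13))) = 41943 / 568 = 73.84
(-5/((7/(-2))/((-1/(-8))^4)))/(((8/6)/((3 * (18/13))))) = 405/372736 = 0.00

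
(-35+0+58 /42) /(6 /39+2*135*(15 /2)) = -9178 /552867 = -0.02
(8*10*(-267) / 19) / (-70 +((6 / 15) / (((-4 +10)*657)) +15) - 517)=210502800 / 107104121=1.97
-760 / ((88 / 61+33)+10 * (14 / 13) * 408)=-0.17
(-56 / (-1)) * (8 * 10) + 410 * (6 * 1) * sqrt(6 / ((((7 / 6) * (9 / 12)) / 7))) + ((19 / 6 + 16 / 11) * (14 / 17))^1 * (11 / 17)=3886295 / 867 + 9840 * sqrt(3)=21525.84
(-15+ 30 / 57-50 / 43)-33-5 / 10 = -80289 / 1634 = -49.14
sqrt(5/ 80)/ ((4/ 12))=3/ 4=0.75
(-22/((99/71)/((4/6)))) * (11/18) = -1562/243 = -6.43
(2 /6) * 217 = 217 /3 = 72.33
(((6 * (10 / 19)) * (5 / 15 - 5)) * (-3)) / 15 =56 / 19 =2.95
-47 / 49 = -0.96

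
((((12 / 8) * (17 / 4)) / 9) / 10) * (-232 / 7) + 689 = 144197 / 210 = 686.65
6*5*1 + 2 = 32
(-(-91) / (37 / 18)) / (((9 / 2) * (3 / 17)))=6188 / 111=55.75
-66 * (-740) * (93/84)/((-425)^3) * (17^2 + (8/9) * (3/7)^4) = -52534235622/258039971875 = -0.20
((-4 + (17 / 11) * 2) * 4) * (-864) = 34560 / 11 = 3141.82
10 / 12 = 5 / 6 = 0.83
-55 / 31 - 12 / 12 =-86 / 31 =-2.77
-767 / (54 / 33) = -468.72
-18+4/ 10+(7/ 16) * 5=-1233/ 80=-15.41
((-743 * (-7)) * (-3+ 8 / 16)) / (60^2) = -5201 / 1440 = -3.61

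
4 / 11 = 0.36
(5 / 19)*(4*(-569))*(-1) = 11380 / 19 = 598.95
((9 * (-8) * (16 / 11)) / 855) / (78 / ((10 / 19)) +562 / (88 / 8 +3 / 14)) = -20096 / 32536493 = -0.00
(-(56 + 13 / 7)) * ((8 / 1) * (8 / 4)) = -6480 / 7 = -925.71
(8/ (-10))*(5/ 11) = -4/ 11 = -0.36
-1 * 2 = -2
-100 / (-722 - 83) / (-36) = -5 / 1449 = -0.00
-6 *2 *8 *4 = -384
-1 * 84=-84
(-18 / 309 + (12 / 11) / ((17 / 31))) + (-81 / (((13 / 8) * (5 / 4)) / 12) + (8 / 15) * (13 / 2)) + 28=-445.13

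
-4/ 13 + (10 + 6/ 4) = 291/ 26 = 11.19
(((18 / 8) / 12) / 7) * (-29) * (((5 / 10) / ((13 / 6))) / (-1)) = 261 / 1456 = 0.18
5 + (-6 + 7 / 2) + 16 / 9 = 77 / 18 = 4.28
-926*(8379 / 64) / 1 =-3879477 / 32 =-121233.66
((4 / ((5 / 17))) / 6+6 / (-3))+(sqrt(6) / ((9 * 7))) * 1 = sqrt(6) / 63+4 / 15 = 0.31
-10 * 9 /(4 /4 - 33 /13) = 117 /2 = 58.50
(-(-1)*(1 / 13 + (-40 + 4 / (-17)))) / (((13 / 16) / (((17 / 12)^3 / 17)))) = -150875 / 18252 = -8.27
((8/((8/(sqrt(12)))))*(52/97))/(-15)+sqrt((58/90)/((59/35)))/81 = -104*sqrt(3)/1455+sqrt(11977)/14337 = -0.12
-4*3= -12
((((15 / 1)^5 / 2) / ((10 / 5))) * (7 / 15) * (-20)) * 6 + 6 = -10631244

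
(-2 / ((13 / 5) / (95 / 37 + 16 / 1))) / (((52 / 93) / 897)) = -22042395 / 962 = -22913.09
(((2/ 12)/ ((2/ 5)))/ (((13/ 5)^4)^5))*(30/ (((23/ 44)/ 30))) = 1573562622070312500/ 437114166822258387092423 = 0.00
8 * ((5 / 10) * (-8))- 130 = -162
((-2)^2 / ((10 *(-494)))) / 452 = -1 / 558220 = -0.00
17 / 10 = 1.70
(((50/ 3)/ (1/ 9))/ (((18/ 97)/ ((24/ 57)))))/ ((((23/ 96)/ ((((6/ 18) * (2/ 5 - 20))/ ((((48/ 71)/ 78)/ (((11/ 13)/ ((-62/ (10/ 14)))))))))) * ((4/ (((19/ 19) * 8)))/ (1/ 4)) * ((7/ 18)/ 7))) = 1272717600/ 13547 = 93948.30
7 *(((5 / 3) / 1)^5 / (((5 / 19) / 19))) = 1579375 / 243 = 6499.49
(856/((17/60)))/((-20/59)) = -151512/17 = -8912.47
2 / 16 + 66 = 66.12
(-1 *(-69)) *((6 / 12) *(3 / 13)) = 207 / 26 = 7.96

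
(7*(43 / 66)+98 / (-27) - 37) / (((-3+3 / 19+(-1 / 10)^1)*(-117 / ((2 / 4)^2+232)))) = -1890863375 / 77698764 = -24.34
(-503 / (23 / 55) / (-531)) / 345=5533 / 842697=0.01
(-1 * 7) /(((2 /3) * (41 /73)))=-1533 /82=-18.70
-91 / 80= -1.14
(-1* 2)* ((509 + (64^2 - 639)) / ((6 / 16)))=-21152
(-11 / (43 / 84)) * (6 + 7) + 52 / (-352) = -1057615 / 3784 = -279.50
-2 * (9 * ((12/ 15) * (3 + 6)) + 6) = -708/ 5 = -141.60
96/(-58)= -48/29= -1.66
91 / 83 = 1.10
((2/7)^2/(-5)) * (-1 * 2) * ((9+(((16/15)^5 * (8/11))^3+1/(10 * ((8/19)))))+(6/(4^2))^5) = 195905868265519119285533191/584888353520625000000000000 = 0.33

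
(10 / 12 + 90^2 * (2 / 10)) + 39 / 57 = 184853 / 114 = 1621.52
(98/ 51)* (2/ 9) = 196/ 459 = 0.43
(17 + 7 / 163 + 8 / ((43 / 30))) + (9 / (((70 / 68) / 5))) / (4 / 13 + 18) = 8590179 / 343441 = 25.01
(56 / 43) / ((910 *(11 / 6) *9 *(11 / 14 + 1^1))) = 112 / 2305875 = 0.00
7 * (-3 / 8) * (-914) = 9597 / 4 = 2399.25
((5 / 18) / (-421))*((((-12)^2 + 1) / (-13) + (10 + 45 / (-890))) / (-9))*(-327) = 506305 / 17535492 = 0.03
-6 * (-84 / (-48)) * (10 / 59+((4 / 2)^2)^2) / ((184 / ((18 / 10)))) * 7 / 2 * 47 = -29660337 / 108560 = -273.22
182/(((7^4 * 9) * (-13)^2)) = 2/40131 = 0.00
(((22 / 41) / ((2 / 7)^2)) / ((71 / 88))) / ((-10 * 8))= -5929 / 58220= -0.10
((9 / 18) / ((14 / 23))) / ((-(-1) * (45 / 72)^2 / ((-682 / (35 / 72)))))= -18070272 / 6125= -2950.25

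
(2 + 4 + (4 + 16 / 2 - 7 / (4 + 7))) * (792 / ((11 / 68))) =935136 / 11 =85012.36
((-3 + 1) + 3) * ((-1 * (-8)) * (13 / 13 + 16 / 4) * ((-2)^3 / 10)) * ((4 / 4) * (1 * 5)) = -160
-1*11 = -11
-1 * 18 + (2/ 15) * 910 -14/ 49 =2164/ 21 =103.05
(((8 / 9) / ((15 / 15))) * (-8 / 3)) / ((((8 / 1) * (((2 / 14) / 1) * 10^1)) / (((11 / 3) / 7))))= -44 / 405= -0.11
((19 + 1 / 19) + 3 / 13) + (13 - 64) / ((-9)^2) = 124402 / 6669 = 18.65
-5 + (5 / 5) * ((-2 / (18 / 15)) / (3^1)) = -50 / 9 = -5.56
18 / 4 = 9 / 2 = 4.50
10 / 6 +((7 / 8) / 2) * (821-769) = 293 / 12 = 24.42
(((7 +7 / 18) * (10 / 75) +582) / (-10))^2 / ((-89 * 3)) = -6194162209 / 486607500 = -12.73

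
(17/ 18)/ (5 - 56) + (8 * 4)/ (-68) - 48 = -44513/ 918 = -48.49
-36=-36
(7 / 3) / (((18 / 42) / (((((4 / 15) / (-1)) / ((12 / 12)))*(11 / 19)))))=-2156 / 2565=-0.84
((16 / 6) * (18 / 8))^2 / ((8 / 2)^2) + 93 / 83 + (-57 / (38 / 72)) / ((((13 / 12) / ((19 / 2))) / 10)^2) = -46598268489 / 56108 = -830510.24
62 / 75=0.83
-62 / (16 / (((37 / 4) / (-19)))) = 1147 / 608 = 1.89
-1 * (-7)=7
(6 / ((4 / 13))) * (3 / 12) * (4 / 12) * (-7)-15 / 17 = -1667 / 136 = -12.26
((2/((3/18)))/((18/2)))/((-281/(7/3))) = -28/2529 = -0.01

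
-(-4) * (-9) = -36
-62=-62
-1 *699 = -699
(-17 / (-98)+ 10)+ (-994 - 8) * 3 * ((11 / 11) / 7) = -41087 / 98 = -419.26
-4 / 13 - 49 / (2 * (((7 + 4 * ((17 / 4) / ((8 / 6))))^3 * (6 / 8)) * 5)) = -29663876 / 96142605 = -0.31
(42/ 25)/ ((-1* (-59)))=42/ 1475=0.03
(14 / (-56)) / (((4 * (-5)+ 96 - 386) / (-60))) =-3 / 62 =-0.05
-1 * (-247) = 247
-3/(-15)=0.20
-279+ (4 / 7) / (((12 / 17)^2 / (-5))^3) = -4475102813 / 5225472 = -856.40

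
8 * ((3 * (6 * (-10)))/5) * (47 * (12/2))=-81216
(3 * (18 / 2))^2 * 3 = 2187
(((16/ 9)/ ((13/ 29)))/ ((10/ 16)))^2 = 40.26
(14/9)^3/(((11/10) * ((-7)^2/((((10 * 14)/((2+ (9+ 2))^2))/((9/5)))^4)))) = 134456000000000/42917762259797139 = 0.00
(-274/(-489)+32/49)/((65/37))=1075738/1557465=0.69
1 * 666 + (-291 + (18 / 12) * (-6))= 366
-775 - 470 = -1245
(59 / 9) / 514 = 59 / 4626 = 0.01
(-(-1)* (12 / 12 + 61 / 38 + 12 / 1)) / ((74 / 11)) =165 / 76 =2.17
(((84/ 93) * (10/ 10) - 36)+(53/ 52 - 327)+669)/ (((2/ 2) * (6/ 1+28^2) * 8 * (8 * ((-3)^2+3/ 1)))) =165457/ 326010880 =0.00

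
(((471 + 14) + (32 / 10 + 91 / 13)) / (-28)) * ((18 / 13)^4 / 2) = -32490072 / 999635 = -32.50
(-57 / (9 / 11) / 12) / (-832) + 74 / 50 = 1113449 / 748800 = 1.49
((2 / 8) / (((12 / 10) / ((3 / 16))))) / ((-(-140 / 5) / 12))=0.02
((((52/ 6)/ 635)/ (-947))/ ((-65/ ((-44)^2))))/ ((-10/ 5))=-1936/ 9020175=-0.00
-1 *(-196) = 196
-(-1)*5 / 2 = 5 / 2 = 2.50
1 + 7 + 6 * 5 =38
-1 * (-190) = 190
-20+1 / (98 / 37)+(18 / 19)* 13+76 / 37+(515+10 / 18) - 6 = 312691027 / 620046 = 504.30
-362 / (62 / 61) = -11041 / 31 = -356.16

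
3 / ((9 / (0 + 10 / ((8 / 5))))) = 25 / 12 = 2.08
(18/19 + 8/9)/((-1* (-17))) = 314/2907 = 0.11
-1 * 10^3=-1000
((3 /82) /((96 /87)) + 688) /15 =1805399 /39360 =45.87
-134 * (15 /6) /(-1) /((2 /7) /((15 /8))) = 35175 /16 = 2198.44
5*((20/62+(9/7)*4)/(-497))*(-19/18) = 56335/970641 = 0.06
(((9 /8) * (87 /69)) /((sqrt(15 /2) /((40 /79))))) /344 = 87 * sqrt(30) /625048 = 0.00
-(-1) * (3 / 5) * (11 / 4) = 1.65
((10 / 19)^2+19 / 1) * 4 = 27836 / 361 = 77.11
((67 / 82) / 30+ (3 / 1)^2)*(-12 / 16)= -22207 / 3280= -6.77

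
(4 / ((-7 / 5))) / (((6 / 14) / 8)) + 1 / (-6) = -107 / 2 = -53.50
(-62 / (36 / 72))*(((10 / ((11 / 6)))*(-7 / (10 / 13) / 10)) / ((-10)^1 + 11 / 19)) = -643188 / 9845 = -65.33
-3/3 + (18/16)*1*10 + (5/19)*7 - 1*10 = 159/76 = 2.09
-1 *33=-33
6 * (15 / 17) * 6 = 540 / 17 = 31.76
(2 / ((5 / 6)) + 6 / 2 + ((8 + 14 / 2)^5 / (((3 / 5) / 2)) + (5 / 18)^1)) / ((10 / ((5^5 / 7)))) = 28476626375 / 252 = 113002485.62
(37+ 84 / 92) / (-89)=-872 / 2047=-0.43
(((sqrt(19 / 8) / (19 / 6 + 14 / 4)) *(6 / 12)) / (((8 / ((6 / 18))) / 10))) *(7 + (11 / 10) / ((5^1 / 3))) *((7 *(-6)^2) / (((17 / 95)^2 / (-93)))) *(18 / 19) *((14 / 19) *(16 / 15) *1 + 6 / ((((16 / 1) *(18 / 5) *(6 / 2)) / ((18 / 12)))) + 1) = -112848365133 *sqrt(38) / 1479680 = -470131.41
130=130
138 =138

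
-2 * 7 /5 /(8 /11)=-77 /20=-3.85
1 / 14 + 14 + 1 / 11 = 2181 / 154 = 14.16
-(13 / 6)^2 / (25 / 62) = -5239 / 450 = -11.64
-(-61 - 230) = 291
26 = 26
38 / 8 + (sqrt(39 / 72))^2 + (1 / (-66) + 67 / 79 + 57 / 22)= 181771 / 20856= 8.72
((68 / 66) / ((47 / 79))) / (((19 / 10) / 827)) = 22213220 / 29469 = 753.78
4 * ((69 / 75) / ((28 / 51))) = 1173 / 175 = 6.70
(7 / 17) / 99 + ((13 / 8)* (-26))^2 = 48068275 / 26928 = 1785.07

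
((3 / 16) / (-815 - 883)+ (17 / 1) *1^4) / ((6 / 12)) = 153951 / 4528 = 34.00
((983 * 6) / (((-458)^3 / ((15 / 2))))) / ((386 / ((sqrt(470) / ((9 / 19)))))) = -93385 * sqrt(470) / 37083758032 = -0.00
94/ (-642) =-47/ 321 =-0.15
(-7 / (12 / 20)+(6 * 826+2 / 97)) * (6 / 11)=2877614 / 1067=2696.92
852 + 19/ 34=28987/ 34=852.56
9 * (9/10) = 81/10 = 8.10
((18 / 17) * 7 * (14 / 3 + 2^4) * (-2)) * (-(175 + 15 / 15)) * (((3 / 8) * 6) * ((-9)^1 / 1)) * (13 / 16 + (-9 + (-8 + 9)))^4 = -101449533425625 / 34816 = -2913876764.29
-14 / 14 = -1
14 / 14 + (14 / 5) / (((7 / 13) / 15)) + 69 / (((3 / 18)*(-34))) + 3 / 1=69.82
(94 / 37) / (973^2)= 94 / 35028973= 0.00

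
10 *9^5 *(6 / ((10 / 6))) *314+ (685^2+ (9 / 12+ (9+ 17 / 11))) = 29390201821 / 44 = 667959132.30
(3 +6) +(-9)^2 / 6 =45 / 2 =22.50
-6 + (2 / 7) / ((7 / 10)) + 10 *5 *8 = 19326 / 49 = 394.41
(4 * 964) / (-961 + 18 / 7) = -26992 / 6709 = -4.02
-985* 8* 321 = -2529480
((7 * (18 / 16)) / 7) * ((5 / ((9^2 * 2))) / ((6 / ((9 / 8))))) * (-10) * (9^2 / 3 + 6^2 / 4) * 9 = -675 / 32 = -21.09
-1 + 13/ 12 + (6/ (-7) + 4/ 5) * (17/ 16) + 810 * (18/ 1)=12247219/ 840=14580.02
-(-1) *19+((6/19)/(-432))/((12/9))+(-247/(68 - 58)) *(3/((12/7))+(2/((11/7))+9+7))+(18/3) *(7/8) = -44703787/100320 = -445.61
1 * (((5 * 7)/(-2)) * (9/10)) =-63/4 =-15.75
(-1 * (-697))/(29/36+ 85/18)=25092/199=126.09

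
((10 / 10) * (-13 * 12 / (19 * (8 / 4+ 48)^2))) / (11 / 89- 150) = 3471 / 158400625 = 0.00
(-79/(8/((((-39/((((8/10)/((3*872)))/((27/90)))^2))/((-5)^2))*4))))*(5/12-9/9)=-6918413229/200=-34592066.14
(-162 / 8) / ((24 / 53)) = -1431 / 32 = -44.72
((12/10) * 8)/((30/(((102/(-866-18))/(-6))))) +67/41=1.64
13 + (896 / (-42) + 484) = 1427 / 3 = 475.67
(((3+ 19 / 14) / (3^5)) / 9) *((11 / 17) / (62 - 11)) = 671 / 26545806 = 0.00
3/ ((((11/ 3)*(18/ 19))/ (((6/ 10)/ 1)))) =57/ 110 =0.52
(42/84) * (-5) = -5/2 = -2.50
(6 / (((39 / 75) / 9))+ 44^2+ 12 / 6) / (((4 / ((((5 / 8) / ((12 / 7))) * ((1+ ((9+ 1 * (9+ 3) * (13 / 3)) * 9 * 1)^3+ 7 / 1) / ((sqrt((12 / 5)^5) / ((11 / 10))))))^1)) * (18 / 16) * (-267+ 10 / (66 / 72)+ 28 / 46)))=-44564951751922525 * sqrt(15) / 13068050112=-13207732.94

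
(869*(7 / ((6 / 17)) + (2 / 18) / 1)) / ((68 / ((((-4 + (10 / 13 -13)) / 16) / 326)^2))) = 13889260891 / 5627860033536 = 0.00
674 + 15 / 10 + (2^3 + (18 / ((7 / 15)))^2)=212783 / 98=2171.26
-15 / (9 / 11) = -55 / 3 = -18.33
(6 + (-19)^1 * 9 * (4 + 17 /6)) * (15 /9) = -3875 /2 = -1937.50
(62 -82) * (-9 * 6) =1080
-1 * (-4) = 4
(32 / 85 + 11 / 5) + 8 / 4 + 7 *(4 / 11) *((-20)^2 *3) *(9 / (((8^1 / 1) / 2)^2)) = 1610779 / 935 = 1722.76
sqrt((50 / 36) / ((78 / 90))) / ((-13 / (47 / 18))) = -235*sqrt(390) / 18252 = -0.25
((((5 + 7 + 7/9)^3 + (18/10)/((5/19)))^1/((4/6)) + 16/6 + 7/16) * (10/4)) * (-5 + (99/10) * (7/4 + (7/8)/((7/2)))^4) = 234298555699/194400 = 1205239.48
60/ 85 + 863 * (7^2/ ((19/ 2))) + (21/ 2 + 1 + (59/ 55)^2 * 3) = 8729034203/ 1954150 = 4466.92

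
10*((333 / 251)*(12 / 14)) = 19980 / 1757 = 11.37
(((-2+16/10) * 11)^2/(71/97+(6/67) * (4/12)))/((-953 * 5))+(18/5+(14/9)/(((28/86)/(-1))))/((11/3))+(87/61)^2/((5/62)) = 1803062516483387/72421822534875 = 24.90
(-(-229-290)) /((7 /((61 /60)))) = 10553 /140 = 75.38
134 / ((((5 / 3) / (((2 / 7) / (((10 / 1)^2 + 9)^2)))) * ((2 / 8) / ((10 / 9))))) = 2144 / 249501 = 0.01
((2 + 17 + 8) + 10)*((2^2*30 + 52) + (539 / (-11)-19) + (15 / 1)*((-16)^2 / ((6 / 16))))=382728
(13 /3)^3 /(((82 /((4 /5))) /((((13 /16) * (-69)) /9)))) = -4.95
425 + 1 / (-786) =334049 / 786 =425.00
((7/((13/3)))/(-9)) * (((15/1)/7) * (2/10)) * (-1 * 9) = 9/13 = 0.69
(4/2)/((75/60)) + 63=323/5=64.60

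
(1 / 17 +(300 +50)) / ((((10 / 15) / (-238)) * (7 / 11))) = -196383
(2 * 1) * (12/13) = 24/13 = 1.85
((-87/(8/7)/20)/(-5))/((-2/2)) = -609/800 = -0.76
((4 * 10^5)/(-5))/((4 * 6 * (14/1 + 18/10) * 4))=-12500/237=-52.74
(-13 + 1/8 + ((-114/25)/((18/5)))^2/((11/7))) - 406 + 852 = 8596091/19800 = 434.15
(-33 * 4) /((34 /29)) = -1914 /17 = -112.59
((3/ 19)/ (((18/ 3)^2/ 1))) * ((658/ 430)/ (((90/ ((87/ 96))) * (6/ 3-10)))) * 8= -9541/ 141177600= -0.00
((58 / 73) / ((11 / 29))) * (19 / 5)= 31958 / 4015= 7.96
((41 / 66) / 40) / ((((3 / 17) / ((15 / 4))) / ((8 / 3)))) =697 / 792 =0.88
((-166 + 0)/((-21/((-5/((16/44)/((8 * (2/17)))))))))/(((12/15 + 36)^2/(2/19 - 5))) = 3537875/9568552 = 0.37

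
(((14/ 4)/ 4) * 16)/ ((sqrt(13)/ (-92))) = -1288 * sqrt(13)/ 13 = -357.23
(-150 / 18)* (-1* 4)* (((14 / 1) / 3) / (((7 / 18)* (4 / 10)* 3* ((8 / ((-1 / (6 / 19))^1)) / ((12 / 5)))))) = -950 / 3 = -316.67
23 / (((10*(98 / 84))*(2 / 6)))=207 / 35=5.91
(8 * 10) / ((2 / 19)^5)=12380495 / 2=6190247.50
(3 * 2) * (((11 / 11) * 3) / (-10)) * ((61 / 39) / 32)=-183 / 2080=-0.09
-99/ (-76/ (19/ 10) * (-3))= -0.82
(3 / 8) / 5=3 / 40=0.08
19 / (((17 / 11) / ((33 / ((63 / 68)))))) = 9196 / 21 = 437.90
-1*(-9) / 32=9 / 32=0.28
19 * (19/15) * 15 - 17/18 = 6481/18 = 360.06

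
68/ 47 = 1.45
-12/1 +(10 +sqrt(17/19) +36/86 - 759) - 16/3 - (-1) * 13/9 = -295850/387 +sqrt(323)/19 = -763.52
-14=-14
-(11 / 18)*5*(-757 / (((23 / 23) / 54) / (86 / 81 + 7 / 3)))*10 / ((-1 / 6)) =-228992500 / 9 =-25443611.11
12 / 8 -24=-45 / 2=-22.50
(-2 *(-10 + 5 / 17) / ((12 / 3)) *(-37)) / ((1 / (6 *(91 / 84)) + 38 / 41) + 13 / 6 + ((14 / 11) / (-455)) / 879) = -157312937925 / 2845019887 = -55.29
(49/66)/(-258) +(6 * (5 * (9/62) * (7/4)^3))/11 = 17895731/8445888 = 2.12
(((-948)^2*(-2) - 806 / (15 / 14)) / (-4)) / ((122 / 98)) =330411949 / 915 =361105.96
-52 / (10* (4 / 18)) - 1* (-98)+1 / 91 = 33948 / 455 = 74.61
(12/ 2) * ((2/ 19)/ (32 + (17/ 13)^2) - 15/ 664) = -0.12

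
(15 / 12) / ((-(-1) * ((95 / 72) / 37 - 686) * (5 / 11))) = -7326 / 1827409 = -0.00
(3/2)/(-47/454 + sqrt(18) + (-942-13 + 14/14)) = -294984003/187626474481-927522 * sqrt(2)/187626474481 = -0.00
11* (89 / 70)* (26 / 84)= 12727 / 2940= 4.33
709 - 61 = 648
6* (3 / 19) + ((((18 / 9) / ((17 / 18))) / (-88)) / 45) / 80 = 2692781 / 2842400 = 0.95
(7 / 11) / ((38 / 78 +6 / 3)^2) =0.10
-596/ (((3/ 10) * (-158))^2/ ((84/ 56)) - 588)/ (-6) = 3725/ 34119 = 0.11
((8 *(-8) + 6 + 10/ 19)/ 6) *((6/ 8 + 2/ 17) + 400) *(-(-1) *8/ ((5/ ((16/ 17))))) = -158756416/ 27455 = -5782.42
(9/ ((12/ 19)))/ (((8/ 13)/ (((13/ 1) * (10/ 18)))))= 16055/ 96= 167.24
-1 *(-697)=697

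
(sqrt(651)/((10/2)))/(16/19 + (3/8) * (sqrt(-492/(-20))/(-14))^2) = 29792 * sqrt(651)/132451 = 5.74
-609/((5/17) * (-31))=10353/155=66.79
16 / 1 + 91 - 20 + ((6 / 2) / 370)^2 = 11910309 / 136900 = 87.00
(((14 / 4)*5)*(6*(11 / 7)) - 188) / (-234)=23 / 234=0.10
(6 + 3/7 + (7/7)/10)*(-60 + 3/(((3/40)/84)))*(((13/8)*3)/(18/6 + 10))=226215/28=8079.11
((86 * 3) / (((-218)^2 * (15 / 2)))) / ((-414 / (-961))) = 41323 / 24593670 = 0.00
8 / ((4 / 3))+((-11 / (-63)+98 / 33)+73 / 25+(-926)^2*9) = 7717296.06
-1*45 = -45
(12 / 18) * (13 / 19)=26 / 57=0.46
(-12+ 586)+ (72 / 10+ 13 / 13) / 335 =961491 / 1675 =574.02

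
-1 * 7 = -7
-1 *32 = -32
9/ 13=0.69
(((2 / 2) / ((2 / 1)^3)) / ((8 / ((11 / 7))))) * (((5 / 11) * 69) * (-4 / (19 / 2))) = -345 / 1064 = -0.32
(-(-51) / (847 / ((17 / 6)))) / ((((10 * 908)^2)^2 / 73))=0.00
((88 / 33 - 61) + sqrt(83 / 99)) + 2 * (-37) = -397 / 3 + sqrt(913) / 33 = -131.42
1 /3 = 0.33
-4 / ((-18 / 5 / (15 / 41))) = 50 / 123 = 0.41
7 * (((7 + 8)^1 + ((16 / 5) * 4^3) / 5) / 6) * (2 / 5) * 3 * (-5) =-9793 / 25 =-391.72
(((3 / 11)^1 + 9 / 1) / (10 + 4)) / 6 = 17 / 154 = 0.11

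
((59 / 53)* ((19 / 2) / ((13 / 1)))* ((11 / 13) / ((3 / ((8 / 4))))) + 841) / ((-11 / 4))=-90443368 / 295581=-305.99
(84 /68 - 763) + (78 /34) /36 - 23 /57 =-762.10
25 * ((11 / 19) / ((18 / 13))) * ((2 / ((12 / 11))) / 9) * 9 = 39325 / 2052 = 19.16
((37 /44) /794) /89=37 /3109304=0.00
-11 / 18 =-0.61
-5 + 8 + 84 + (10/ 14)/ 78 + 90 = 96647/ 546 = 177.01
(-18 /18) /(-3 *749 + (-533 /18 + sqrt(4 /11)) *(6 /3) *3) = 27 *sqrt(11) /145505135 + 120021 /291010270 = 0.00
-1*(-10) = 10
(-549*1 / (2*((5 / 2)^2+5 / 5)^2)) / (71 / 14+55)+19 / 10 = 12823459 / 7072810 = 1.81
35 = 35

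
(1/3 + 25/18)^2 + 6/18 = 1069/324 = 3.30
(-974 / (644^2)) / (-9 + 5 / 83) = 40421 / 153867056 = 0.00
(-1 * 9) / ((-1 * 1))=9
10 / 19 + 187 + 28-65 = 2860 / 19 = 150.53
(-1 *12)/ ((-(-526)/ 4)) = -24/ 263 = -0.09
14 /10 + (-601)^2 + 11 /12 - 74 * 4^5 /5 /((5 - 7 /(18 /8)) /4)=335692151 /1020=329109.95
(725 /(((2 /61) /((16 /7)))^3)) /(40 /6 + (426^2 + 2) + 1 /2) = 8287411200 /6122893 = 1353.51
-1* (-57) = 57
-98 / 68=-49 / 34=-1.44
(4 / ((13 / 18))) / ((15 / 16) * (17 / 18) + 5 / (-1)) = -6912 / 5135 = -1.35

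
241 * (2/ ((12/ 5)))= 1205/ 6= 200.83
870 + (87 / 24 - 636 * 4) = -13363 / 8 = -1670.38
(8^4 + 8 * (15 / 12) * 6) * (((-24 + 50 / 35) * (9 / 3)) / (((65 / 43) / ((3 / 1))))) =-254122776 / 455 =-558511.60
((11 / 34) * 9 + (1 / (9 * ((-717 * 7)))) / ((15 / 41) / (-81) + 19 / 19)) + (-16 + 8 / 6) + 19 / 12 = -1912786907 / 188051892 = -10.17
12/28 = 3/7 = 0.43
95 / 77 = 1.23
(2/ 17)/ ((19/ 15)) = 30/ 323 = 0.09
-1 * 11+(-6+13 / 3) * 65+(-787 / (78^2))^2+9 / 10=-21915985483 / 185075280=-118.42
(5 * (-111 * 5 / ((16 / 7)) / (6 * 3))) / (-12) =6475 / 1152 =5.62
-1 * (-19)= 19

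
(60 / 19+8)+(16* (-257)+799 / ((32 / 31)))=-2022701 / 608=-3326.81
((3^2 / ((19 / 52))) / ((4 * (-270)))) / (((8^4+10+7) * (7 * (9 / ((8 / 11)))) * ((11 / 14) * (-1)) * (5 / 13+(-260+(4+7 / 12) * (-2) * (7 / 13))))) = -0.00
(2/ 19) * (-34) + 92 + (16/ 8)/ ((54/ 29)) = 45911/ 513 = 89.50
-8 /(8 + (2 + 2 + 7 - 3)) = -1 /2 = -0.50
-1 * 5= -5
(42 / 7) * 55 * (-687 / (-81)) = 25190 / 9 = 2798.89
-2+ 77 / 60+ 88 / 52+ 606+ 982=1239401 / 780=1588.98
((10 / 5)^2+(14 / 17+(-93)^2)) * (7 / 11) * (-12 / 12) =-1029805 / 187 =-5506.98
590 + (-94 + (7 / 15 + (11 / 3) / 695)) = 345048 / 695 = 496.47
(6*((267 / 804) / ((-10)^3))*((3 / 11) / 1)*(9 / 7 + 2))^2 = 339406929 / 106461124000000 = 0.00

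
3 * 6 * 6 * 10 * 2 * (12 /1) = 25920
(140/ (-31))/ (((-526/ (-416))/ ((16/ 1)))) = -465920/ 8153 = -57.15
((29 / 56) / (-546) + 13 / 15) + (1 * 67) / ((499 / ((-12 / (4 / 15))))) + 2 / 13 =-127717857 / 25429040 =-5.02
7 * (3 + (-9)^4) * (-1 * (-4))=183792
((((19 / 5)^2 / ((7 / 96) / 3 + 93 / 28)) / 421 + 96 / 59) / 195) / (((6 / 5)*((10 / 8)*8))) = 30079328 / 42986994375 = 0.00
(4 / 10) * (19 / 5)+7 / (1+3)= 327 / 100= 3.27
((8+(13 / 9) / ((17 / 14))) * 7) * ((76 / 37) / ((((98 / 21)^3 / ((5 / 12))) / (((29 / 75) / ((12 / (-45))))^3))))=-8804429 / 5331200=-1.65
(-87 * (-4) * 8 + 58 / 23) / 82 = 32045 / 943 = 33.98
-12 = -12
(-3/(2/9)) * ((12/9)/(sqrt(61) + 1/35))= 105/12454 -3675 * sqrt(61)/12454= -2.30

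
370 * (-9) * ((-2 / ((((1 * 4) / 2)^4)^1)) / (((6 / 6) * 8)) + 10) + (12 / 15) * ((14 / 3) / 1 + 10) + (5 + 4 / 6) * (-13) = -15988753 / 480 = -33309.90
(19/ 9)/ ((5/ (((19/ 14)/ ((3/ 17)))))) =6137/ 1890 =3.25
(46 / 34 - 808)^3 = -2578679858097 / 4913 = -524868686.77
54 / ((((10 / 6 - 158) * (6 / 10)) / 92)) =-24840 / 469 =-52.96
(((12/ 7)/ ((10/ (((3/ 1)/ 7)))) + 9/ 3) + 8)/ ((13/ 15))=8139/ 637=12.78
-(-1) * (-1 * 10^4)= -10000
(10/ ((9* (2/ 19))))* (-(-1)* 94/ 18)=4465/ 81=55.12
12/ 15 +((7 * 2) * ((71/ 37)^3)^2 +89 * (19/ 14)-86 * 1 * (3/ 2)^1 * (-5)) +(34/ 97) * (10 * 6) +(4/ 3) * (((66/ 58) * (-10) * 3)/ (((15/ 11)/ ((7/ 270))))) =20266724651975481343/ 13640864054297130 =1485.74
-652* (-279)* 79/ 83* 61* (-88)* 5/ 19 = -385710446880/ 1577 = -244584937.78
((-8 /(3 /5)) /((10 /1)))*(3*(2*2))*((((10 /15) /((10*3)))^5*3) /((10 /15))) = -8 /20503125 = -0.00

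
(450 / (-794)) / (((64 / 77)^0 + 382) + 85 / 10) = -50 / 34539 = -0.00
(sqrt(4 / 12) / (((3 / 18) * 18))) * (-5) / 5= -sqrt(3) / 9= -0.19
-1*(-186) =186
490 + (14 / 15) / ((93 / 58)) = 684362 / 1395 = 490.58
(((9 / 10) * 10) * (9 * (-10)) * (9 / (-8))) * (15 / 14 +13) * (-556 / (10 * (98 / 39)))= -778526073 / 2744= -283719.41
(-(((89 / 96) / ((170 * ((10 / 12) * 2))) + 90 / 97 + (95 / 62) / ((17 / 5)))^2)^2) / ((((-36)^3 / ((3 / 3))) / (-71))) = -11582765994680308530289252749985511 / 2087934309740328915004135833600000000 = -0.01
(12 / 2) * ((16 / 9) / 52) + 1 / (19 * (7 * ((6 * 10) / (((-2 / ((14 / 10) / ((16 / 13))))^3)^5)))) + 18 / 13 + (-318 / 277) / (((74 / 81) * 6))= 520574046403608572432657676479617953 / 662497150396288162213968568231689134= 0.79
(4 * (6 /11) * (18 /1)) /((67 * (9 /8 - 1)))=3456 /737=4.69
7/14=1/2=0.50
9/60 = 3/20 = 0.15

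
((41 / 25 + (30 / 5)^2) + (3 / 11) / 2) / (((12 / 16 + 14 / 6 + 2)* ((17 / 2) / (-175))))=-1745268 / 11407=-153.00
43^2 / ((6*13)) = 1849 / 78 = 23.71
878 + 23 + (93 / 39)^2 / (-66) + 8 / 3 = 10078537 / 11154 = 903.58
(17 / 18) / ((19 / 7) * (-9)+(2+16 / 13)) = -1547 / 34722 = -0.04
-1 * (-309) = 309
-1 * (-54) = 54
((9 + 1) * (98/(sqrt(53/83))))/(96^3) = 245 * sqrt(4399)/11722752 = 0.00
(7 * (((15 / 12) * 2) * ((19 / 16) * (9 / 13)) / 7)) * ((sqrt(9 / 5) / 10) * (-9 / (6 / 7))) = -10773 * sqrt(5) / 8320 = -2.90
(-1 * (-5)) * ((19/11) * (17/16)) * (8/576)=0.13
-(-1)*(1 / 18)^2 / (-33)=-1 / 10692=-0.00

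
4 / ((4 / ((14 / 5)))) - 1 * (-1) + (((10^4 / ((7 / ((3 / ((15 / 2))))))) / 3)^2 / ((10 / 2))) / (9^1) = 16075411 / 19845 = 810.05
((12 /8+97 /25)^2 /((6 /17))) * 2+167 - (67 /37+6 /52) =1187199647 /3607500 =329.09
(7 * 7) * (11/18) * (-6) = -539/3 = -179.67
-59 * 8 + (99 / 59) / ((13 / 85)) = -353609 / 767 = -461.03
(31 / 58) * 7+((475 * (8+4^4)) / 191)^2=912067196377 / 2115898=431054.43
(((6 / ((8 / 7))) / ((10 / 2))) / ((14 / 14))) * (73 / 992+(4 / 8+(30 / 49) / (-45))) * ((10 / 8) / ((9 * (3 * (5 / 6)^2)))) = 0.04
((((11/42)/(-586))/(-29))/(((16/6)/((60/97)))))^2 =27225/2130349011735616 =0.00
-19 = -19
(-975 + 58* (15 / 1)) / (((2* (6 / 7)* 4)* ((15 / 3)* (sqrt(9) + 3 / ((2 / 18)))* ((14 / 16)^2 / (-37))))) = 74 / 15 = 4.93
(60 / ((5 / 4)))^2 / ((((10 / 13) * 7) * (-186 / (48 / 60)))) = -9984 / 5425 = -1.84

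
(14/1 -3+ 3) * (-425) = -5950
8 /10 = 4 /5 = 0.80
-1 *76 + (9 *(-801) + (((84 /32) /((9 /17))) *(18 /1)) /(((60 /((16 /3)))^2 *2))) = -4917137 /675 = -7284.65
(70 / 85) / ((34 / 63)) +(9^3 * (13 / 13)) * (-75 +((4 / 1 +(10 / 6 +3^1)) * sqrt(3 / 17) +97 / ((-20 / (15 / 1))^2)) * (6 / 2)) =18954 * sqrt(51) / 17 +298963395 / 4624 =72616.99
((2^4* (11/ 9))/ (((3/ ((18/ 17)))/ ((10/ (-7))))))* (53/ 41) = -186560/ 14637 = -12.75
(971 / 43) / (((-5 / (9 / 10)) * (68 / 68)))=-8739 / 2150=-4.06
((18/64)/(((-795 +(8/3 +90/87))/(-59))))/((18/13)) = 66729/4405952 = 0.02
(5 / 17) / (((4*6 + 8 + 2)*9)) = 5 / 5202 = 0.00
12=12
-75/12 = -25/4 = -6.25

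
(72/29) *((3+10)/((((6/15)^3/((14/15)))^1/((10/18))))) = 22750/87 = 261.49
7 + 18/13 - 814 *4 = -42219/13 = -3247.62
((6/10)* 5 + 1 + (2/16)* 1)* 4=33/2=16.50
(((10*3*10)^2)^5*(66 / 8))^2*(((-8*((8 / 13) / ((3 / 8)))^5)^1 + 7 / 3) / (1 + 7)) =-10229402030627389476796875000000000000000000000000000000000 / 371293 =-27550753799903013191190990000000000000000000000000000.00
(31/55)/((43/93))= 2883/2365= 1.22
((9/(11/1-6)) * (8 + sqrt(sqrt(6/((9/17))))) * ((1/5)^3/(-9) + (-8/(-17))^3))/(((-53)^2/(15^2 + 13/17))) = 2191831906 * 3^(3/4) * 34^(1/4)/439894666875 + 17534655248/146631555625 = 0.15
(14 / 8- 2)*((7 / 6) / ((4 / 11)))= -77 / 96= -0.80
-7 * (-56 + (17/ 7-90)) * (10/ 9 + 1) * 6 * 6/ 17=76380/ 17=4492.94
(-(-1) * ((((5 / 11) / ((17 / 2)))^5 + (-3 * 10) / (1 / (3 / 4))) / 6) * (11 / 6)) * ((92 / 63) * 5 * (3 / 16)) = -9.41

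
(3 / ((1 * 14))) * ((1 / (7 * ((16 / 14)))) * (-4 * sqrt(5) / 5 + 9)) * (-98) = -189 / 8 + 21 * sqrt(5) / 10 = -18.93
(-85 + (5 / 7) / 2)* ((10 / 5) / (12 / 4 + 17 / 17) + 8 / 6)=-4345 / 28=-155.18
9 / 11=0.82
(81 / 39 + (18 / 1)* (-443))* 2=-207270 / 13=-15943.85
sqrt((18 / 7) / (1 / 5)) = 3* sqrt(70) / 7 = 3.59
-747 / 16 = -46.69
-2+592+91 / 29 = 17201 / 29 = 593.14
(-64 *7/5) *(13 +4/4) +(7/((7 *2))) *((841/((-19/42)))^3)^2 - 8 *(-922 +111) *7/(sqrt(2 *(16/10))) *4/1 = 45416 *sqrt(5) +4855251441278243806073828128/235229405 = 20640495355069523278.30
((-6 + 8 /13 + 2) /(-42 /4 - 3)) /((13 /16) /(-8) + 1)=11264 /40365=0.28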